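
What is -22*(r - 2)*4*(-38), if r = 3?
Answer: 3344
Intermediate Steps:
-22*(r - 2)*4*(-38) = -22*(3 - 2)*4*(-38) = -22*1*4*(-38) = -88*(-38) = 3344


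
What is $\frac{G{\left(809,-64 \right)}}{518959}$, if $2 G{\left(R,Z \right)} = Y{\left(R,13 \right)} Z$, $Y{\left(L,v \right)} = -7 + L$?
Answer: $- \frac{25664}{518959} \approx -0.049453$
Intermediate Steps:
$G{\left(R,Z \right)} = \frac{Z \left(-7 + R\right)}{2}$ ($G{\left(R,Z \right)} = \frac{\left(-7 + R\right) Z}{2} = \frac{Z \left(-7 + R\right)}{2}$)
$\frac{G{\left(809,-64 \right)}}{518959} = \frac{\frac{1}{2} \left(-64\right) \left(-7 + 809\right)}{518959} = \frac{1}{2} \left(-64\right) 802 \cdot \frac{1}{518959} = \left(-25664\right) \frac{1}{518959} = - \frac{25664}{518959}$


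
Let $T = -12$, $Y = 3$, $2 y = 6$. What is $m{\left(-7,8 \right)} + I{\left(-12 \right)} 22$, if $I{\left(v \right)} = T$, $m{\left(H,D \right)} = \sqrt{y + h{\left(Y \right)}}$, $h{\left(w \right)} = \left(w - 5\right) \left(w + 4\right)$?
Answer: $-264 + i \sqrt{11} \approx -264.0 + 3.3166 i$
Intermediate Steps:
$y = 3$ ($y = \frac{1}{2} \cdot 6 = 3$)
$h{\left(w \right)} = \left(-5 + w\right) \left(4 + w\right)$
$m{\left(H,D \right)} = i \sqrt{11}$ ($m{\left(H,D \right)} = \sqrt{3 - \left(23 - 9\right)} = \sqrt{3 - 14} = \sqrt{-11} = i \sqrt{11}$)
$I{\left(v \right)} = -12$
$m{\left(-7,8 \right)} + I{\left(-12 \right)} 22 = i \sqrt{11} - 264 = -264 + i \sqrt{11}$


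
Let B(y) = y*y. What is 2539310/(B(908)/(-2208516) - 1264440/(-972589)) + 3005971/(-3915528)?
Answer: 1334798948587863015637681/487158089023908552 ≈ 2.7400e+6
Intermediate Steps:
B(y) = y²
2539310/(B(908)/(-2208516) - 1264440/(-972589)) + 3005971/(-3915528) = 2539310/(908²/(-2208516) - 1264440/(-972589)) + 3005971/(-3915528) = 2539310/(824464*(-1/2208516) - 1264440*(-1/972589)) + 3005971*(-1/3915528) = 2539310/(-206116/552129 + 1264440/972589) - 3005971/3915528 = 2539310/(497667838436/536994591981) - 3005971/3915528 = 2539310*(536994591981/497667838436) - 3005971/3915528 = 681797868681636555/248833919218 - 3005971/3915528 = 1334798948587863015637681/487158089023908552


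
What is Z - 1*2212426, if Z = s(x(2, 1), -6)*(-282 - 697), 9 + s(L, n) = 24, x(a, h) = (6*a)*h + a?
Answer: -2227111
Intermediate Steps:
x(a, h) = a + 6*a*h (x(a, h) = 6*a*h + a = a + 6*a*h)
s(L, n) = 15 (s(L, n) = -9 + 24 = 15)
Z = -14685 (Z = 15*(-282 - 697) = 15*(-979) = -14685)
Z - 1*2212426 = -14685 - 1*2212426 = -14685 - 2212426 = -2227111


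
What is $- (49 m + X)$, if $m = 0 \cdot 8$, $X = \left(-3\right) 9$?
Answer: $27$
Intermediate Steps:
$X = -27$
$m = 0$
$- (49 m + X) = - (49 \cdot 0 - 27) = - (0 - 27) = \left(-1\right) \left(-27\right) = 27$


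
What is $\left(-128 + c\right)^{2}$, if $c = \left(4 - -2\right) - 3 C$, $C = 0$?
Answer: $14884$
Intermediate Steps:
$c = 6$ ($c = \left(4 - -2\right) - 0 = \left(4 + 2\right) + 0 = 6 + 0 = 6$)
$\left(-128 + c\right)^{2} = \left(-128 + 6\right)^{2} = \left(-122\right)^{2} = 14884$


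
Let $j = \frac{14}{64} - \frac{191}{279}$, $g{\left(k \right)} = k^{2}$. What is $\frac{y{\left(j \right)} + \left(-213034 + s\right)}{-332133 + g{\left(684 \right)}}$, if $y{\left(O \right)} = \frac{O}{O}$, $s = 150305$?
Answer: $- \frac{62728}{135723} \approx -0.46218$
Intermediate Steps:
$j = - \frac{4159}{8928}$ ($j = 14 \cdot \frac{1}{64} - \frac{191}{279} = \frac{7}{32} - \frac{191}{279} = - \frac{4159}{8928} \approx -0.46584$)
$y{\left(O \right)} = 1$
$\frac{y{\left(j \right)} + \left(-213034 + s\right)}{-332133 + g{\left(684 \right)}} = \frac{1 + \left(-213034 + 150305\right)}{-332133 + 684^{2}} = \frac{1 - 62729}{-332133 + 467856} = - \frac{62728}{135723}$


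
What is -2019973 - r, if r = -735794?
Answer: -1284179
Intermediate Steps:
-2019973 - r = -2019973 - 1*(-735794) = -2019973 + 735794 = -1284179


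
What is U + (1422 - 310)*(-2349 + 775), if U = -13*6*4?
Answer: -1750600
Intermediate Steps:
U = -312 (U = -78*4 = -312)
U + (1422 - 310)*(-2349 + 775) = -312 + (1422 - 310)*(-2349 + 775) = -312 + 1112*(-1574) = -312 - 1750288 = -1750600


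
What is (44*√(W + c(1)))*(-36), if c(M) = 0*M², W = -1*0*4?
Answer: 0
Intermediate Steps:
W = 0 (W = 0*4 = 0)
c(M) = 0
(44*√(W + c(1)))*(-36) = (44*√(0 + 0))*(-36) = (44*√0)*(-36) = (44*0)*(-36) = 0*(-36) = 0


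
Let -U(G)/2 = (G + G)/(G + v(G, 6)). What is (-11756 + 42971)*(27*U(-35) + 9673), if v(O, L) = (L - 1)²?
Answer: 290143425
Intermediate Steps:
v(O, L) = (-1 + L)²
U(G) = -4*G/(25 + G) (U(G) = -2*(G + G)/(G + (-1 + 6)²) = -2*2*G/(G + 5²) = -2*2*G/(G + 25) = -2*2*G/(25 + G) = -4*G/(25 + G))
(-11756 + 42971)*(27*U(-35) + 9673) = (-11756 + 42971)*(27*(-4*(-35)/(25 - 35)) + 9673) = 31215*(27*(-4*(-35)/(-10)) + 9673) = 31215*(27*(-4*(-35)*(-⅒)) + 9673) = 31215*(27*(-14) + 9673) = 31215*(-378 + 9673) = 31215*9295 = 290143425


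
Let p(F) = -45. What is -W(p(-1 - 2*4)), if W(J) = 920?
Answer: -920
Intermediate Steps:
-W(p(-1 - 2*4)) = -1*920 = -920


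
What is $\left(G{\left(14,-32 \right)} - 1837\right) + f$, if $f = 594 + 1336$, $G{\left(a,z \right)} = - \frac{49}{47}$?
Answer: $\frac{4322}{47} \approx 91.957$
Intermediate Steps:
$G{\left(a,z \right)} = - \frac{49}{47}$ ($G{\left(a,z \right)} = \left(-49\right) \frac{1}{47} = - \frac{49}{47}$)
$f = 1930$
$\left(G{\left(14,-32 \right)} - 1837\right) + f = \left(- \frac{49}{47} - 1837\right) + 1930 = - \frac{86388}{47} + 1930 = \frac{4322}{47}$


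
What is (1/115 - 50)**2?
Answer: 33051001/13225 ≈ 2499.1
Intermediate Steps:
(1/115 - 50)**2 = (-5749/115)**2 = 33051001/13225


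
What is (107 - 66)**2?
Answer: 1681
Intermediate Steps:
(107 - 66)**2 = 41**2 = 1681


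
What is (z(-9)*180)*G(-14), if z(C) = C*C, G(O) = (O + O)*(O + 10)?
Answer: 1632960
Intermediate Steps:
G(O) = 2*O*(10 + O) (G(O) = (2*O)*(10 + O) = 2*O*(10 + O))
z(C) = C²
(z(-9)*180)*G(-14) = ((-9)²*180)*(2*(-14)*(10 - 14)) = (81*180)*(2*(-14)*(-4)) = 14580*112 = 1632960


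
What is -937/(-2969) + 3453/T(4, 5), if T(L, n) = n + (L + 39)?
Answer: 3432311/47504 ≈ 72.253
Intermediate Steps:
T(L, n) = 39 + L + n (T(L, n) = n + (39 + L) = 39 + L + n)
-937/(-2969) + 3453/T(4, 5) = -937/(-2969) + 3453/(39 + 4 + 5) = -937*(-1/2969) + 3453/48 = 937/2969 + 3453*(1/48) = 937/2969 + 1151/16 = 3432311/47504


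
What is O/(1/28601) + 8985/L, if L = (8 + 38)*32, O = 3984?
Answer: 167729086233/1472 ≈ 1.1395e+8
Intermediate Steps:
L = 1472 (L = 46*32 = 1472)
O/(1/28601) + 8985/L = 3984/(1/28601) + 8985/1472 = 3984/(1/28601) + 8985*(1/1472) = 3984*28601 + 8985/1472 = 113946384 + 8985/1472 = 167729086233/1472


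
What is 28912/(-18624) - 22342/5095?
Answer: -35212753/5930580 ≈ -5.9375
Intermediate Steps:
28912/(-18624) - 22342/5095 = 28912*(-1/18624) - 22342*1/5095 = -1807/1164 - 22342/5095 = -35212753/5930580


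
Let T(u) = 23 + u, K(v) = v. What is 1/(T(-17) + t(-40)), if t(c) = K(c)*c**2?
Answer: -1/63994 ≈ -1.5626e-5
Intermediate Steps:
t(c) = c**3 (t(c) = c*c**2 = c**3)
1/(T(-17) + t(-40)) = 1/((23 - 17) + (-40)**3) = 1/(6 - 64000) = 1/(-63994) = -1/63994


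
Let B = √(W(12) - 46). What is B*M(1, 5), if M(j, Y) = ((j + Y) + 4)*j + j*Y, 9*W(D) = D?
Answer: 5*I*√402 ≈ 100.25*I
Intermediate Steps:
W(D) = D/9
M(j, Y) = Y*j + j*(4 + Y + j) (M(j, Y) = ((Y + j) + 4)*j + Y*j = (4 + Y + j)*j + Y*j = j*(4 + Y + j) + Y*j = Y*j + j*(4 + Y + j))
B = I*√402/3 (B = √((⅑)*12 - 46) = √(4/3 - 46) = √(-134/3) = I*√402/3 ≈ 6.6833*I)
B*M(1, 5) = (I*√402/3)*(1*(4 + 1 + 2*5)) = (I*√402/3)*(1*(4 + 1 + 10)) = (I*√402/3)*(1*15) = (I*√402/3)*15 = 5*I*√402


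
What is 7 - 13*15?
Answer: -188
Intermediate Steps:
7 - 13*15 = 7 - 195 = -188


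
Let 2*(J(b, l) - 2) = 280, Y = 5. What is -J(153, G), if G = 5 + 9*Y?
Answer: -142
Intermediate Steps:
G = 50 (G = 5 + 9*5 = 5 + 45 = 50)
J(b, l) = 142 (J(b, l) = 2 + (½)*280 = 2 + 140 = 142)
-J(153, G) = -1*142 = -142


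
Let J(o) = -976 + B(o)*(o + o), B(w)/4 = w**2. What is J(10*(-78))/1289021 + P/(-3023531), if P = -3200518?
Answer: -11474458880949378/3897394953151 ≈ -2944.1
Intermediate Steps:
B(w) = 4*w**2
J(o) = -976 + 8*o**3 (J(o) = -976 + (4*o**2)*(o + o) = -976 + (4*o**2)*(2*o) = -976 + 8*o**3)
J(10*(-78))/1289021 + P/(-3023531) = (-976 + 8*(10*(-78))**3)/1289021 - 3200518/(-3023531) = (-976 + 8*(-780)**3)*(1/1289021) - 3200518*(-1/3023531) = (-976 + 8*(-474552000))*(1/1289021) + 3200518/3023531 = (-976 - 3796416000)*(1/1289021) + 3200518/3023531 = -3796416976*1/1289021 + 3200518/3023531 = -3796416976/1289021 + 3200518/3023531 = -11474458880949378/3897394953151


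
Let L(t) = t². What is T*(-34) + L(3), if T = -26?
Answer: 893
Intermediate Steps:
T*(-34) + L(3) = -26*(-34) + 3² = 884 + 9 = 893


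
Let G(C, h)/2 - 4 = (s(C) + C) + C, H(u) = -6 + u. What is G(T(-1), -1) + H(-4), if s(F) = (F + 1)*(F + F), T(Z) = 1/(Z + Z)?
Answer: -5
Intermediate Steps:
T(Z) = 1/(2*Z)
s(F) = 2*F*(1 + F) (s(F) = (1 + F)*(2*F) = 2*F*(1 + F))
G(C, h) = 8 + 4*C + 4*C*(1 + C) (G(C, h) = 8 + 2*((2*C*(1 + C) + C) + C) = 8 + 2*((C + 2*C*(1 + C)) + C) = 8 + 2*(2*C + 2*C*(1 + C)) = 8 + (4*C + 4*C*(1 + C)) = 8 + 4*C + 4*C*(1 + C))
G(T(-1), -1) + H(-4) = (8 + 4*((½)/(-1)) + 4*((½)/(-1))*(1 + (½)/(-1))) + (-6 - 4) = (8 + 4*((½)*(-1)) + 4*((½)*(-1))*(1 + (½)*(-1))) - 10 = (8 + 4*(-½) + 4*(-½)*(1 - ½)) - 10 = (8 - 2 + 4*(-½)*(½)) - 10 = (8 - 2 - 1) - 10 = 5 - 10 = -5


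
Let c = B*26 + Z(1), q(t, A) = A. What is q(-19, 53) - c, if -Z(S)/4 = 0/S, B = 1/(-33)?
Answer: 1775/33 ≈ 53.788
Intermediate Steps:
B = -1/33 ≈ -0.030303
Z(S) = 0 (Z(S) = -0/S = -4*0 = 0)
c = -26/33 (c = -1/33*26 + 0 = -26/33 + 0 = -26/33 ≈ -0.78788)
q(-19, 53) - c = 53 - 1*(-26/33) = 53 + 26/33 = 1775/33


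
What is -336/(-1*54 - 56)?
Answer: 168/55 ≈ 3.0545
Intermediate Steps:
-336/(-1*54 - 56) = -336/(-54 - 56) = -336/(-110) = -1/110*(-336) = 168/55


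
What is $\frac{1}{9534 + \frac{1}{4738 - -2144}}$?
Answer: $\frac{6882}{65612989} \approx 0.00010489$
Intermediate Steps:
$\frac{1}{9534 + \frac{1}{4738 - -2144}} = \frac{1}{9534 + \frac{1}{4738 + 2144}} = \frac{1}{9534 + \frac{1}{6882}} = \frac{1}{\frac{65612989}{6882}} = \frac{6882}{65612989}$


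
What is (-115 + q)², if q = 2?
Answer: 12769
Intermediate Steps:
(-115 + q)² = (-115 + 2)² = (-113)² = 12769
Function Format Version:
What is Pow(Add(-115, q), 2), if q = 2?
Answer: 12769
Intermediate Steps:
Pow(Add(-115, q), 2) = Pow(Add(-115, 2), 2) = Pow(-113, 2) = 12769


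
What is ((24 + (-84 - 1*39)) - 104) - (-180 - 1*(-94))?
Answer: -117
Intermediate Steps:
((24 + (-84 - 1*39)) - 104) - (-180 - 1*(-94)) = ((24 + (-84 - 39)) - 104) - (-180 + 94) = ((24 - 123) - 104) - 1*(-86) = (-99 - 104) + 86 = -203 + 86 = -117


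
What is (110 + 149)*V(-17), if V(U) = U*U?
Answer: 74851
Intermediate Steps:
V(U) = U²
(110 + 149)*V(-17) = (110 + 149)*(-17)² = 259*289 = 74851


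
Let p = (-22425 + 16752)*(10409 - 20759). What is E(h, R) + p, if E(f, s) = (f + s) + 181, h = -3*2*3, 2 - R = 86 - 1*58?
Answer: 58715687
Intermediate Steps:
R = -26 (R = 2 - (86 - 1*58) = 2 - (86 - 58) = 2 - 1*28 = 2 - 28 = -26)
h = -18 (h = -6*3 = -18)
E(f, s) = 181 + f + s
p = 58715550 (p = -5673*(-10350) = 58715550)
E(h, R) + p = (181 - 18 - 26) + 58715550 = 137 + 58715550 = 58715687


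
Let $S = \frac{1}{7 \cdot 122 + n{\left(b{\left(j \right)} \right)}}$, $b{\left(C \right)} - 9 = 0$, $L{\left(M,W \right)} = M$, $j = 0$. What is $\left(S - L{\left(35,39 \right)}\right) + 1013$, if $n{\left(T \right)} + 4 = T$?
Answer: $\frac{840103}{859} \approx 978.0$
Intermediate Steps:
$b{\left(C \right)} = 9$ ($b{\left(C \right)} = 9 + 0 = 9$)
$n{\left(T \right)} = -4 + T$
$S = \frac{1}{859}$ ($S = \frac{1}{7 \cdot 122 + \left(-4 + 9\right)} = \frac{1}{854 + 5} = \frac{1}{859} \approx 0.0011641$)
$\left(S - L{\left(35,39 \right)}\right) + 1013 = \left(\frac{1}{859} - 35\right) + 1013 = - \frac{30064}{859} + 1013 = \frac{840103}{859}$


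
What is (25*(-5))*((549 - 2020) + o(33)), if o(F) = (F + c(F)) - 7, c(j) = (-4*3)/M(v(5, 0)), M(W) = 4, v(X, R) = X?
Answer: 181000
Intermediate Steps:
c(j) = -3 (c(j) = -4*3/4 = -12*¼ = -3)
o(F) = -10 + F (o(F) = (F - 3) - 7 = (-3 + F) - 7 = -10 + F)
(25*(-5))*((549 - 2020) + o(33)) = (25*(-5))*((549 - 2020) + (-10 + 33)) = -125*(-1471 + 23) = -125*(-1448) = 181000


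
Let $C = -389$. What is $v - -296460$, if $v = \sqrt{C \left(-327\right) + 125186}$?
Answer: $296460 + \sqrt{252389} \approx 2.9696 \cdot 10^{5}$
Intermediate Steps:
$v = \sqrt{252389}$ ($v = \sqrt{\left(-389\right) \left(-327\right) + 125186} = \sqrt{127203 + 125186} = \sqrt{252389} \approx 502.38$)
$v - -296460 = \sqrt{252389} - -296460 = \sqrt{252389} + 296460 = 296460 + \sqrt{252389}$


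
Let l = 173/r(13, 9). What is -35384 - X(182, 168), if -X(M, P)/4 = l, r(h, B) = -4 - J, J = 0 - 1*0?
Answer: -35557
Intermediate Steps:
J = 0 (J = 0 + 0 = 0)
r(h, B) = -4 (r(h, B) = -4 - 1*0 = -4 + 0 = -4)
l = -173/4 (l = 173/(-4) = 173*(-¼) = -173/4 ≈ -43.250)
X(M, P) = 173 (X(M, P) = -4*(-173/4) = 173)
-35384 - X(182, 168) = -35384 - 1*173 = -35384 - 173 = -35557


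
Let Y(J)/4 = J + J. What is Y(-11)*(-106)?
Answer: 9328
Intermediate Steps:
Y(J) = 8*J (Y(J) = 4*(J + J) = 4*(2*J) = 8*J)
Y(-11)*(-106) = (8*(-11))*(-106) = -88*(-106) = 9328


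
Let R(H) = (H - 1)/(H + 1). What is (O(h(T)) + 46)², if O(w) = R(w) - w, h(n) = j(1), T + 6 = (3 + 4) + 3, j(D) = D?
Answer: 2025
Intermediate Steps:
T = 4 (T = -6 + ((3 + 4) + 3) = -6 + (7 + 3) = -6 + 10 = 4)
R(H) = (-1 + H)/(1 + H)
h(n) = 1
O(w) = -w + (-1 + w)/(1 + w) (O(w) = (-1 + w)/(1 + w) - w = -w + (-1 + w)/(1 + w))
(O(h(T)) + 46)² = ((-1 - 1*1²)/(1 + 1) + 46)² = ((-1 - 1*1)/2 + 46)² = ((-1 - 1)/2 + 46)² = ((½)*(-2) + 46)² = (-1 + 46)² = 45² = 2025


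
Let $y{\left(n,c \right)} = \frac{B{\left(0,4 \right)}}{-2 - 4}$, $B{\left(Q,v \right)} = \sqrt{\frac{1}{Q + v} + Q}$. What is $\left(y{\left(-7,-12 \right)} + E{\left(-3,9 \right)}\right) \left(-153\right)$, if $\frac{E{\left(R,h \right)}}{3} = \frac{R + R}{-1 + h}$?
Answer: $357$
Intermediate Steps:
$B{\left(Q,v \right)} = \sqrt{Q + \frac{1}{Q + v}}$
$E{\left(R,h \right)} = \frac{6 R}{-1 + h}$ ($E{\left(R,h \right)} = 3 \frac{R + R}{-1 + h} = 3 \frac{2 R}{-1 + h} = \frac{6 R}{-1 + h}$)
$y{\left(n,c \right)} = - \frac{1}{12}$ ($y{\left(n,c \right)} = \frac{\sqrt{\frac{1 + 0 \left(0 + 4\right)}{0 + 4}}}{-2 - 4} = \frac{\sqrt{\frac{1 + 0 \cdot 4}{4}}}{-2 - 4} = \frac{\sqrt{\frac{1 + 0}{4}}}{-6} = \sqrt{\frac{1}{4} \cdot 1} \left(- \frac{1}{6}\right) = \sqrt{\frac{1}{4}} \left(- \frac{1}{6}\right) = \frac{1}{2} \left(- \frac{1}{6}\right) = - \frac{1}{12}$)
$\left(y{\left(-7,-12 \right)} + E{\left(-3,9 \right)}\right) \left(-153\right) = \left(- \frac{1}{12} + 6 \left(-3\right) \frac{1}{-1 + 9}\right) \left(-153\right) = \left(- \frac{1}{12} + 6 \left(-3\right) \frac{1}{8}\right) \left(-153\right) = \left(- \frac{1}{12} - \frac{9}{4}\right) \left(-153\right) = \left(- \frac{7}{3}\right) \left(-153\right) = 357$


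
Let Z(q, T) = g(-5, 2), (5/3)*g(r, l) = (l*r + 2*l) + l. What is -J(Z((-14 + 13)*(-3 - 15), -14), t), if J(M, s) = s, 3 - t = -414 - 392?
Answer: -809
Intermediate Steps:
g(r, l) = 9*l/5 + 3*l*r/5 (g(r, l) = 3*((l*r + 2*l) + l)/5 = 3*((2*l + l*r) + l)/5 = 3*(3*l + l*r)/5 = 9*l/5 + 3*l*r/5)
Z(q, T) = -12/5 (Z(q, T) = (3/5)*2*(3 - 5) = (3/5)*2*(-2) = -12/5)
t = 809 (t = 3 - (-414 - 392) = 3 - 1*(-806) = 3 + 806 = 809)
-J(Z((-14 + 13)*(-3 - 15), -14), t) = -1*809 = -809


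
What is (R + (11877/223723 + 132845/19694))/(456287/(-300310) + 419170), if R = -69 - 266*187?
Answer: -32949615224444453395/277314759528304323353 ≈ -0.11882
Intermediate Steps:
R = -49811 (R = -69 - 49742 = -49811)
(R + (11877/223723 + 132845/19694))/(456287/(-300310) + 419170) = (-49811 + (11877/223723 + 132845/19694))/(456287/(-300310) + 419170) = (-49811 + (11877*(1/223723) + 132845*(1/19694)))/(456287*(-1/300310) + 419170) = (-49811 + (11877/223723 + 132845/19694))/(-456287/300310 + 419170) = (-49811 + 29954387573/4406000762)/(125880486413/300310) = -219437349568409/4406000762*300310/125880486413 = -32949615224444453395/277314759528304323353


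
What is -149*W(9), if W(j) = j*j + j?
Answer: -13410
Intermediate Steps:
W(j) = j + j² (W(j) = j² + j = j + j²)
-149*W(9) = -1341*(1 + 9) = -1341*10 = -149*90 = -13410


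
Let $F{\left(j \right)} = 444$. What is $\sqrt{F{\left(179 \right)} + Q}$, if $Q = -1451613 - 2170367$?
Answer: $4 i \sqrt{226346} \approx 1903.0 i$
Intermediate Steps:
$Q = -3621980$ ($Q = -1451613 - 2170367 = -3621980$)
$\sqrt{F{\left(179 \right)} + Q} = \sqrt{444 - 3621980} = \sqrt{-3621536} = 4 i \sqrt{226346}$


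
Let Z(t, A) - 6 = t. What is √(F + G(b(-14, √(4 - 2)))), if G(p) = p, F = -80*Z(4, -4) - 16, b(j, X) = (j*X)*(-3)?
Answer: √(-816 + 42*√2) ≈ 27.506*I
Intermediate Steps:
Z(t, A) = 6 + t
b(j, X) = -3*X*j (b(j, X) = (X*j)*(-3) = -3*X*j)
F = -816 (F = -80*(6 + 4) - 16 = -80*10 - 16 = -800 - 16 = -816)
√(F + G(b(-14, √(4 - 2)))) = √(-816 - 3*√(4 - 2)*(-14)) = √(-816 - 3*√2*(-14)) = √(-816 + 42*√2)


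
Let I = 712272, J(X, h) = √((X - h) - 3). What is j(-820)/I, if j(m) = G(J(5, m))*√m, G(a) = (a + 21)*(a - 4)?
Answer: I*√205*(738 + 17*√822)/356136 ≈ 0.049265*I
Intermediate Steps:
J(X, h) = √(-3 + X - h)
G(a) = (-4 + a)*(21 + a) (G(a) = (21 + a)*(-4 + a) = (-4 + a)*(21 + a))
j(m) = √m*(-82 - m + 17*√(2 - m)) (j(m) = (-84 + (√(-3 + 5 - m))² + 17*√(-3 + 5 - m))*√m = (-84 + (√(2 - m))² + 17*√(2 - m))*√m = (-84 + (2 - m) + 17*√(2 - m))*√m = (-82 - m + 17*√(2 - m))*√m = √m*(-82 - m + 17*√(2 - m)))
j(-820)/I = (√(-820)*(-82 - 1*(-820) + 17*√(2 - 1*(-820))))/712272 = ((2*I*√205)*(-82 + 820 + 17*√(2 + 820)))*(1/712272) = ((2*I*√205)*(-82 + 820 + 17*√822))*(1/712272) = ((2*I*√205)*(738 + 17*√822))*(1/712272) = (2*I*√205*(738 + 17*√822))*(1/712272) = I*√205*(738 + 17*√822)/356136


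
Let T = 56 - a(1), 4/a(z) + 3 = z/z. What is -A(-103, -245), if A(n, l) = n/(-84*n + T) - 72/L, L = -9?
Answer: -69577/8710 ≈ -7.9882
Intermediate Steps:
a(z) = -2 (a(z) = 4/(-3 + z/z) = 4/(-3 + 1) = 4/(-2) = 4*(-1/2) = -2)
T = 58 (T = 56 - 1*(-2) = 56 + 2 = 58)
A(n, l) = 8 + n/(58 - 84*n) (A(n, l) = n/(-84*n + 58) - 72/(-9) = n/(58 - 84*n) - 72*(-1/9) = n/(58 - 84*n) + 8 = 8 + n/(58 - 84*n))
-A(-103, -245) = -(-464 + 671*(-103))/(2*(-29 + 42*(-103))) = -(-464 - 69113)/(2*(-29 - 4326)) = -(-69577)/(2*(-4355)) = -(-1)*(-69577)/(2*4355) = -1*69577/8710 = -69577/8710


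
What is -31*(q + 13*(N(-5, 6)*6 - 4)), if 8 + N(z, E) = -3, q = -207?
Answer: 34627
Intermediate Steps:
N(z, E) = -11 (N(z, E) = -8 - 3 = -11)
-31*(q + 13*(N(-5, 6)*6 - 4)) = -31*(-207 + 13*(-11*6 - 4)) = -31*(-207 + 13*(-66 - 4)) = -31*(-207 + 13*(-70)) = -31*(-207 - 910) = -31*(-1117) = 34627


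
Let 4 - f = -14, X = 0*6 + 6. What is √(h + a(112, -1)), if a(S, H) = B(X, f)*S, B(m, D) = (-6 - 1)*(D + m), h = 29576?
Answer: 2*√2690 ≈ 103.73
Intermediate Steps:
X = 6 (X = 0 + 6 = 6)
f = 18 (f = 4 - 1*(-14) = 4 + 14 = 18)
B(m, D) = -7*D - 7*m (B(m, D) = -7*(D + m) = -7*D - 7*m)
a(S, H) = -168*S (a(S, H) = (-7*18 - 7*6)*S = (-126 - 42)*S = -168*S)
√(h + a(112, -1)) = √(29576 - 168*112) = √(29576 - 18816) = √10760 = 2*√2690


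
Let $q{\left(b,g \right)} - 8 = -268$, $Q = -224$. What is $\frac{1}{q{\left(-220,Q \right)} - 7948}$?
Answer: $- \frac{1}{8208} \approx -0.00012183$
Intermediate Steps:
$q{\left(b,g \right)} = -260$ ($q{\left(b,g \right)} = 8 - 268 = -260$)
$\frac{1}{q{\left(-220,Q \right)} - 7948} = \frac{1}{-260 - 7948} = \frac{1}{-8208} = - \frac{1}{8208}$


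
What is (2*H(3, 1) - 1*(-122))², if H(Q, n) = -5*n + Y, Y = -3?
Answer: 11236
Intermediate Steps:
H(Q, n) = -3 - 5*n (H(Q, n) = -5*n - 3 = -3 - 5*n)
(2*H(3, 1) - 1*(-122))² = (2*(-3 - 5*1) - 1*(-122))² = (2*(-3 - 5) + 122)² = (2*(-8) + 122)² = (-16 + 122)² = 106² = 11236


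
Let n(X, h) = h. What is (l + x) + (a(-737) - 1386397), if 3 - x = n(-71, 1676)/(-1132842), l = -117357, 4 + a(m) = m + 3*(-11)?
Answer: -852194554187/566421 ≈ -1.5045e+6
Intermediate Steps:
a(m) = -37 + m (a(m) = -4 + (m + 3*(-11)) = -4 + (m - 33) = -4 + (-33 + m) = -37 + m)
x = 1700101/566421 (x = 3 - 1676/(-1132842) = 3 - 1676*(-1)/1132842 = 3 - 1*(-838/566421) = 3 + 838/566421 = 1700101/566421 ≈ 3.0015)
(l + x) + (a(-737) - 1386397) = (-117357 + 1700101/566421) + ((-37 - 737) - 1386397) = -66471769196/566421 + (-774 - 1386397) = -66471769196/566421 - 1387171 = -852194554187/566421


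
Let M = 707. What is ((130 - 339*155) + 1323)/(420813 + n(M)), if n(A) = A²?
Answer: -25546/460331 ≈ -0.055495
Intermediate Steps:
((130 - 339*155) + 1323)/(420813 + n(M)) = ((130 - 339*155) + 1323)/(420813 + 707²) = ((130 - 52545) + 1323)/(420813 + 499849) = (-52415 + 1323)/920662 = -51092*1/920662 = -25546/460331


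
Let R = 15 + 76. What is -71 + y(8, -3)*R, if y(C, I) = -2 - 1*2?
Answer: -435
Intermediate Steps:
y(C, I) = -4 (y(C, I) = -2 - 2 = -4)
R = 91
-71 + y(8, -3)*R = -71 - 4*91 = -71 - 364 = -435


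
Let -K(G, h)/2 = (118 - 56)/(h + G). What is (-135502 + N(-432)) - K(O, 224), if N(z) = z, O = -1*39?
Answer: -25147666/185 ≈ -1.3593e+5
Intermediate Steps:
O = -39
K(G, h) = -124/(G + h) (K(G, h) = -2*(118 - 56)/(h + G) = -124/(G + h))
(-135502 + N(-432)) - K(O, 224) = (-135502 - 432) - (-124)/(-39 + 224) = -135934 - (-124)/185 = -135934 - 1*(-124/185) = -135934 + 124/185 = -25147666/185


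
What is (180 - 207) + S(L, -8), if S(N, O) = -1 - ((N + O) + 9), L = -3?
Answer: -26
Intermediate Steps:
S(N, O) = -10 - N - O (S(N, O) = -1 - (9 + N + O) = -1 + (-9 - N - O) = -10 - N - O)
(180 - 207) + S(L, -8) = (180 - 207) + (-10 - 1*(-3) - 1*(-8)) = -27 + (-10 + 3 + 8) = -27 + 1 = -26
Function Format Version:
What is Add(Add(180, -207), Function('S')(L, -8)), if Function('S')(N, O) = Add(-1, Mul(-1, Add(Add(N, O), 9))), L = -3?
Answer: -26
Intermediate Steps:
Function('S')(N, O) = Add(-10, Mul(-1, N), Mul(-1, O)) (Function('S')(N, O) = Add(-1, Mul(-1, Add(9, N, O))) = Add(-1, Add(-9, Mul(-1, N), Mul(-1, O))) = Add(-10, Mul(-1, N), Mul(-1, O)))
Add(Add(180, -207), Function('S')(L, -8)) = Add(Add(180, -207), Add(-10, Mul(-1, -3), Mul(-1, -8))) = Add(-27, Add(-10, 3, 8)) = Add(-27, 1) = -26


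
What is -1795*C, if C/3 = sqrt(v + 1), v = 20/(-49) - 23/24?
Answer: -1795*I*sqrt(2586)/28 ≈ -3260.0*I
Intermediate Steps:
v = -1607/1176 (v = 20*(-1/49) - 23*1/24 = -20/49 - 23/24 = -1607/1176 ≈ -1.3665)
C = I*sqrt(2586)/28 (C = 3*sqrt(-1607/1176 + 1) = 3*sqrt(-431/1176) = 3*(I*sqrt(2586)/84) = I*sqrt(2586)/28 ≈ 1.8162*I)
-1795*C = -1795*I*sqrt(2586)/28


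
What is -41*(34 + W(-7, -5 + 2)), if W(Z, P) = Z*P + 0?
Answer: -2255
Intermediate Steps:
W(Z, P) = P*Z (W(Z, P) = P*Z + 0 = P*Z)
-41*(34 + W(-7, -5 + 2)) = -41*(34 + (-5 + 2)*(-7)) = -41*(34 - 3*(-7)) = -41*(34 + 21) = -41*55 = -2255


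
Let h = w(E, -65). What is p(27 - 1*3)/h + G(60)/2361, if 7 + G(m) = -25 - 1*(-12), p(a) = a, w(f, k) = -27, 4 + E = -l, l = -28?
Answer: -6356/7083 ≈ -0.89736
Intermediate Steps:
E = 24 (E = -4 - 1*(-28) = -4 + 28 = 24)
h = -27
G(m) = -20 (G(m) = -7 + (-25 - 1*(-12)) = -7 + (-25 + 12) = -7 - 13 = -20)
p(27 - 1*3)/h + G(60)/2361 = (27 - 1*3)/(-27) - 20/2361 = (27 - 3)*(-1/27) - 20*1/2361 = 24*(-1/27) - 20/2361 = -8/9 - 20/2361 = -6356/7083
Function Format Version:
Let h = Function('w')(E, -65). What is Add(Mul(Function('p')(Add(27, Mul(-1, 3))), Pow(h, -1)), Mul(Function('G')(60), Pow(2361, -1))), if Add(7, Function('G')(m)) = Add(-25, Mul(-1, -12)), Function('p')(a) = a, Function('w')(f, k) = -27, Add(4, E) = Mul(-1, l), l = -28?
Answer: Rational(-6356, 7083) ≈ -0.89736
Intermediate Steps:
E = 24 (E = Add(-4, Mul(-1, -28)) = Add(-4, 28) = 24)
h = -27
Function('G')(m) = -20 (Function('G')(m) = Add(-7, Add(-25, Mul(-1, -12))) = Add(-7, Add(-25, 12)) = Add(-7, -13) = -20)
Add(Mul(Function('p')(Add(27, Mul(-1, 3))), Pow(h, -1)), Mul(Function('G')(60), Pow(2361, -1))) = Add(Mul(Add(27, Mul(-1, 3)), Pow(-27, -1)), Mul(-20, Pow(2361, -1))) = Add(Mul(Add(27, -3), Rational(-1, 27)), Mul(-20, Rational(1, 2361))) = Add(Mul(24, Rational(-1, 27)), Rational(-20, 2361)) = Add(Rational(-8, 9), Rational(-20, 2361)) = Rational(-6356, 7083)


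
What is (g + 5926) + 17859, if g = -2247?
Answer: 21538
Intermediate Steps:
(g + 5926) + 17859 = (-2247 + 5926) + 17859 = 3679 + 17859 = 21538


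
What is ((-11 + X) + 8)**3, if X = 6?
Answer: 27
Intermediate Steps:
((-11 + X) + 8)**3 = ((-11 + 6) + 8)**3 = (-5 + 8)**3 = 3**3 = 27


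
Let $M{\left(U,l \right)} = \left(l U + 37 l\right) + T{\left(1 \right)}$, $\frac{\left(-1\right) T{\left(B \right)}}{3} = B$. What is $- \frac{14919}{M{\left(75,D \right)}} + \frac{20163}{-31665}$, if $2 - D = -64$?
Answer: $- \frac{69043838}{25996965} \approx -2.6558$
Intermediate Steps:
$D = 66$ ($D = 2 - -64 = 2 + 64 = 66$)
$T{\left(B \right)} = - 3 B$
$M{\left(U,l \right)} = -3 + 37 l + U l$ ($M{\left(U,l \right)} = \left(l U + 37 l\right) - 3 = \left(U l + 37 l\right) - 3 = \left(37 l + U l\right) - 3 = -3 + 37 l + U l$)
$- \frac{14919}{M{\left(75,D \right)}} + \frac{20163}{-31665} = - \frac{14919}{-3 + 37 \cdot 66 + 75 \cdot 66} + \frac{20163}{-31665} = - \frac{14919}{-3 + 2442 + 4950} + 20163 \left(- \frac{1}{31665}\right) = - \frac{14919}{7389} - \frac{6721}{10555} = \left(-14919\right) \frac{1}{7389} - \frac{6721}{10555} = - \frac{4973}{2463} - \frac{6721}{10555} = - \frac{69043838}{25996965}$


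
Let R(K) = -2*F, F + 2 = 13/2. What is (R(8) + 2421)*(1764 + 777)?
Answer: 6128892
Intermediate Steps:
F = 9/2 (F = -2 + 13/2 = 9/2 ≈ 4.5000)
R(K) = -9 (R(K) = -2*9/2 = -9)
(R(8) + 2421)*(1764 + 777) = (-9 + 2421)*(1764 + 777) = 2412*2541 = 6128892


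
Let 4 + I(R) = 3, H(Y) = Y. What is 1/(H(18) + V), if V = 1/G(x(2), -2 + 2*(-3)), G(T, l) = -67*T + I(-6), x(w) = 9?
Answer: 604/10871 ≈ 0.055561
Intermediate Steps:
I(R) = -1 (I(R) = -4 + 3 = -1)
G(T, l) = -1 - 67*T (G(T, l) = -67*T - 1 = -1 - 67*T)
V = -1/604 (V = 1/(-1 - 67*9) = 1/(-1 - 603) = 1/(-604) = -1/604 ≈ -0.0016556)
1/(H(18) + V) = 1/(18 - 1/604) = 1/(10871/604) = 604/10871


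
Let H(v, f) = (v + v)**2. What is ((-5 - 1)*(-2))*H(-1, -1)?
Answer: 48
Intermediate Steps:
H(v, f) = 4*v**2 (H(v, f) = (2*v)**2 = 4*v**2)
((-5 - 1)*(-2))*H(-1, -1) = ((-5 - 1)*(-2))*(4*(-1)**2) = (-6*(-2))*(4*1) = 12*4 = 48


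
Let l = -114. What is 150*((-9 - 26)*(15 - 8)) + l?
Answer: -36864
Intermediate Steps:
150*((-9 - 26)*(15 - 8)) + l = 150*((-9 - 26)*(15 - 8)) - 114 = 150*(-35*7) - 114 = 150*(-245) - 114 = -36750 - 114 = -36864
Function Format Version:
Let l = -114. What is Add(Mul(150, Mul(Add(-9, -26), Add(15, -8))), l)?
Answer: -36864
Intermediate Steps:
Add(Mul(150, Mul(Add(-9, -26), Add(15, -8))), l) = Add(Mul(150, Mul(Add(-9, -26), Add(15, -8))), -114) = Add(Mul(150, Mul(-35, 7)), -114) = Add(Mul(150, -245), -114) = Add(-36750, -114) = -36864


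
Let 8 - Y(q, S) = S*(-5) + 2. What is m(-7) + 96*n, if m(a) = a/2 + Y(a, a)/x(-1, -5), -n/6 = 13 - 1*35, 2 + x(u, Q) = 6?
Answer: 50645/4 ≈ 12661.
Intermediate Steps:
x(u, Q) = 4 (x(u, Q) = -2 + 6 = 4)
Y(q, S) = 6 + 5*S (Y(q, S) = 8 - (S*(-5) + 2) = 8 - (-5*S + 2) = 8 - (2 - 5*S) = 8 + (-2 + 5*S) = 6 + 5*S)
n = 132 (n = -6*(13 - 1*35) = -6*(13 - 35) = -6*(-22) = 132)
m(a) = 3/2 + 7*a/4 (m(a) = a/2 + (6 + 5*a)/4 = a*(½) + (6 + 5*a)*(¼) = a/2 + (3/2 + 5*a/4) = 3/2 + 7*a/4)
m(-7) + 96*n = (3/2 + (7/4)*(-7)) + 96*132 = (3/2 - 49/4) + 12672 = -43/4 + 12672 = 50645/4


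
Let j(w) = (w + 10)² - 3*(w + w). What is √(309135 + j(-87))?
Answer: √315586 ≈ 561.77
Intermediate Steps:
j(w) = (10 + w)² - 6*w
√(309135 + j(-87)) = √(309135 + ((10 - 87)² - 6*(-87))) = √(309135 + ((-77)² + 522)) = √(309135 + (5929 + 522)) = √(309135 + 6451) = √315586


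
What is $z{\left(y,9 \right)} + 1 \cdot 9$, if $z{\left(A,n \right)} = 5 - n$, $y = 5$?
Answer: $5$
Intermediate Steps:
$z{\left(y,9 \right)} + 1 \cdot 9 = \left(5 - 9\right) + 1 \cdot 9 = \left(5 - 9\right) + 9 = -4 + 9 = 5$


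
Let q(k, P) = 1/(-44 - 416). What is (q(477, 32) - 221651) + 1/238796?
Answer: -1521719465531/6865385 ≈ -2.2165e+5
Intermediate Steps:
q(k, P) = -1/460 (q(k, P) = 1/(-460) = -1/460)
(q(477, 32) - 221651) + 1/238796 = (-1/460 - 221651) + 1/238796 = -101959461/460 + 1/238796 = -1521719465531/6865385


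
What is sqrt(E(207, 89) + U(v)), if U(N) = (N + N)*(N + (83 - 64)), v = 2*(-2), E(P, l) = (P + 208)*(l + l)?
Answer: 25*sqrt(118) ≈ 271.57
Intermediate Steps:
E(P, l) = 2*l*(208 + P) (E(P, l) = (208 + P)*(2*l) = 2*l*(208 + P))
v = -4
U(N) = 2*N*(19 + N) (U(N) = (2*N)*(N + 19) = (2*N)*(19 + N) = 2*N*(19 + N))
sqrt(E(207, 89) + U(v)) = sqrt(2*89*(208 + 207) + 2*(-4)*(19 - 4)) = sqrt(2*89*415 + 2*(-4)*15) = sqrt(73870 - 120) = sqrt(73750) = 25*sqrt(118)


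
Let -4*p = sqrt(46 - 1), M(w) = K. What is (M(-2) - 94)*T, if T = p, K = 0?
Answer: 141*sqrt(5)/2 ≈ 157.64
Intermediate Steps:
M(w) = 0
p = -3*sqrt(5)/4 (p = -sqrt(46 - 1)/4 = -3*sqrt(5)/4 ≈ -1.6771)
T = -3*sqrt(5)/4 ≈ -1.6771
(M(-2) - 94)*T = (0 - 94)*(-3*sqrt(5)/4) = -(-141)*sqrt(5)/2 = 141*sqrt(5)/2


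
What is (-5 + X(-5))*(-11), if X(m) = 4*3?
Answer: -77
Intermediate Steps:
X(m) = 12
(-5 + X(-5))*(-11) = (-5 + 12)*(-11) = 7*(-11) = -77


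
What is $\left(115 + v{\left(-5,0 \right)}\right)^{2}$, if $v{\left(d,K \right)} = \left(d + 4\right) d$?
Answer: $14400$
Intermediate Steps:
$v{\left(d,K \right)} = d \left(4 + d\right)$ ($v{\left(d,K \right)} = \left(4 + d\right) d = d \left(4 + d\right)$)
$\left(115 + v{\left(-5,0 \right)}\right)^{2} = \left(115 - 5 \left(4 - 5\right)\right)^{2} = \left(115 - -5\right)^{2} = \left(115 + 5\right)^{2} = 120^{2} = 14400$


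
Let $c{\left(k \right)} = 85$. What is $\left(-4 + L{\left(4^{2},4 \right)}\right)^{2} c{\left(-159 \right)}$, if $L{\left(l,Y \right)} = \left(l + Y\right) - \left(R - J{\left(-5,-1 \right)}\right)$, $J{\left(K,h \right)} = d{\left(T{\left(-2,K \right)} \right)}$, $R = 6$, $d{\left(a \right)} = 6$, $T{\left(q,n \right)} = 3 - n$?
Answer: $21760$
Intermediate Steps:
$J{\left(K,h \right)} = 6$
$L{\left(l,Y \right)} = Y + l$ ($L{\left(l,Y \right)} = \left(l + Y\right) + \left(6 - 6\right) = \left(Y + l\right) + \left(6 - 6\right) = \left(Y + l\right) + 0 = Y + l$)
$\left(-4 + L{\left(4^{2},4 \right)}\right)^{2} c{\left(-159 \right)} = \left(-4 + \left(4 + 4^{2}\right)\right)^{2} \cdot 85 = \left(-4 + \left(4 + 16\right)\right)^{2} \cdot 85 = \left(-4 + 20\right)^{2} \cdot 85 = 16^{2} \cdot 85 = 256 \cdot 85 = 21760$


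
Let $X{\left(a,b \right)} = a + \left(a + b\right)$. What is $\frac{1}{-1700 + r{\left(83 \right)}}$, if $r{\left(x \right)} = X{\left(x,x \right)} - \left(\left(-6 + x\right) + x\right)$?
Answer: $- \frac{1}{1611} \approx -0.00062073$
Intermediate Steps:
$X{\left(a,b \right)} = b + 2 a$
$r{\left(x \right)} = 6 + x$ ($r{\left(x \right)} = \left(x + 2 x\right) - \left(\left(-6 + x\right) + x\right) = 3 x - \left(-6 + 2 x\right) = 6 + x$)
$\frac{1}{-1700 + r{\left(83 \right)}} = \frac{1}{-1700 + \left(6 + 83\right)} = \frac{1}{-1700 + 89} = \frac{1}{-1611} = - \frac{1}{1611}$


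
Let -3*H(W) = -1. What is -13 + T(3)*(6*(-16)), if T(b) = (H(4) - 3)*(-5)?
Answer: -1293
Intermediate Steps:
H(W) = ⅓ (H(W) = -⅓*(-1) = ⅓)
T(b) = 40/3 (T(b) = (⅓ - 3)*(-5) = -8/3*(-5) = 40/3)
-13 + T(3)*(6*(-16)) = -13 + 40*(6*(-16))/3 = -13 + (40/3)*(-96) = -13 - 1280 = -1293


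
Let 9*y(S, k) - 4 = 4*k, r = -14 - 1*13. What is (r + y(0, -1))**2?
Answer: 729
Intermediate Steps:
r = -27 (r = -14 - 13 = -27)
y(S, k) = 4/9 + 4*k/9 (y(S, k) = 4/9 + (4*k)/9 = 4/9 + 4*k/9)
(r + y(0, -1))**2 = (-27 + (4/9 + (4/9)*(-1)))**2 = (-27 + (4/9 - 4/9))**2 = (-27 + 0)**2 = (-27)**2 = 729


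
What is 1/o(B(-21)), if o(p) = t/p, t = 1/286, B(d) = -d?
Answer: 6006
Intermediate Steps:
t = 1/286 ≈ 0.0034965
o(p) = 1/(286*p)
1/o(B(-21)) = 1/(1/(286*((-1*(-21))))) = 1/((1/286)/21) = 1/((1/286)*(1/21)) = 1/(1/6006) = 6006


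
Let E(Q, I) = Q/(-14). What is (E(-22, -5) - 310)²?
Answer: 4661281/49 ≈ 95128.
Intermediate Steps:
E(Q, I) = -Q/14 (E(Q, I) = Q*(-1/14) = -Q/14)
(E(-22, -5) - 310)² = (-1/14*(-22) - 310)² = (11/7 - 310)² = (-2159/7)² = 4661281/49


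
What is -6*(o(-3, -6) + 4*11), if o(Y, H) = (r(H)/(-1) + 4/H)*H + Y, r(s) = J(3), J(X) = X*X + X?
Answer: -702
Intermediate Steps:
J(X) = X + X**2 (J(X) = X**2 + X = X + X**2)
r(s) = 12 (r(s) = 3*(1 + 3) = 3*4 = 12)
o(Y, H) = Y + H*(-12 + 4/H) (o(Y, H) = (12/(-1) + 4/H)*H + Y = (12*(-1) + 4/H)*H + Y = (-12 + 4/H)*H + Y = H*(-12 + 4/H) + Y = Y + H*(-12 + 4/H))
-6*(o(-3, -6) + 4*11) = -6*((4 - 3 - 12*(-6)) + 4*11) = -6*((4 - 3 + 72) + 44) = -6*(73 + 44) = -6*117 = -702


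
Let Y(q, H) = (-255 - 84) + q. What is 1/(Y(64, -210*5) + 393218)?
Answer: 1/392943 ≈ 2.5449e-6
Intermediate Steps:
Y(q, H) = -339 + q
1/(Y(64, -210*5) + 393218) = 1/((-339 + 64) + 393218) = 1/(-275 + 393218) = 1/392943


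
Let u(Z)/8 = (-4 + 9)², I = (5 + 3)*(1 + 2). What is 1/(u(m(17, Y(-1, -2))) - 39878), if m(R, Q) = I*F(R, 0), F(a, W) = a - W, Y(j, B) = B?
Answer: -1/39678 ≈ -2.5203e-5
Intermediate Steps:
I = 24 (I = 8*3 = 24)
m(R, Q) = 24*R (m(R, Q) = 24*(R - 1*0) = 24*(R + 0) = 24*R)
u(Z) = 200 (u(Z) = 8*(-4 + 9)² = 8*5² = 8*25 = 200)
1/(u(m(17, Y(-1, -2))) - 39878) = 1/(200 - 39878) = 1/(-39678) = -1/39678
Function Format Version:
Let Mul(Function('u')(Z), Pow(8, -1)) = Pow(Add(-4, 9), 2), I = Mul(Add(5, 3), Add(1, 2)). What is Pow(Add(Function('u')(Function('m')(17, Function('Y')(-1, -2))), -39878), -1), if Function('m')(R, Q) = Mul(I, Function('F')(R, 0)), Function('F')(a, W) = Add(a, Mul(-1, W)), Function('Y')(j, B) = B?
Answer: Rational(-1, 39678) ≈ -2.5203e-5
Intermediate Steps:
I = 24 (I = Mul(8, 3) = 24)
Function('m')(R, Q) = Mul(24, R) (Function('m')(R, Q) = Mul(24, Add(R, Mul(-1, 0))) = Mul(24, Add(R, 0)) = Mul(24, R))
Function('u')(Z) = 200 (Function('u')(Z) = Mul(8, Pow(Add(-4, 9), 2)) = Mul(8, Pow(5, 2)) = Mul(8, 25) = 200)
Pow(Add(Function('u')(Function('m')(17, Function('Y')(-1, -2))), -39878), -1) = Pow(Add(200, -39878), -1) = Pow(-39678, -1) = Rational(-1, 39678)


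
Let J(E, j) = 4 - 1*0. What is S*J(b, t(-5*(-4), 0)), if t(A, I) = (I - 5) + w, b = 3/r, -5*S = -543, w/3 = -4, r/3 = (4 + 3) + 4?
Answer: 2172/5 ≈ 434.40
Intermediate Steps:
r = 33 (r = 3*((4 + 3) + 4) = 3*(7 + 4) = 3*11 = 33)
w = -12 (w = 3*(-4) = -12)
S = 543/5 (S = -⅕*(-543) = 543/5 ≈ 108.60)
b = 1/11 (b = 3/33 = 3*(1/33) = 1/11 ≈ 0.090909)
t(A, I) = -17 + I (t(A, I) = (I - 5) - 12 = (-5 + I) - 12 = -17 + I)
J(E, j) = 4 (J(E, j) = 4 + 0 = 4)
S*J(b, t(-5*(-4), 0)) = (543/5)*4 = 2172/5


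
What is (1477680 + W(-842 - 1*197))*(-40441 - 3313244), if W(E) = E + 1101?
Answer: -4955881179270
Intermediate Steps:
W(E) = 1101 + E
(1477680 + W(-842 - 1*197))*(-40441 - 3313244) = (1477680 + (1101 + (-842 - 1*197)))*(-40441 - 3313244) = (1477680 + (1101 + (-842 - 197)))*(-3353685) = (1477680 + (1101 - 1039))*(-3353685) = (1477680 + 62)*(-3353685) = 1477742*(-3353685) = -4955881179270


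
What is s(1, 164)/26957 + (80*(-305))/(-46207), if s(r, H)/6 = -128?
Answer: 88894832/177943157 ≈ 0.49957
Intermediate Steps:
s(r, H) = -768 (s(r, H) = 6*(-128) = -768)
s(1, 164)/26957 + (80*(-305))/(-46207) = -768/26957 + (80*(-305))/(-46207) = -768*1/26957 - 24400*(-1/46207) = -768/26957 + 24400/46207 = 88894832/177943157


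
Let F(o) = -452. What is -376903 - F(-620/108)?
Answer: -376451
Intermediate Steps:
-376903 - F(-620/108) = -376903 - 1*(-452) = -376903 + 452 = -376451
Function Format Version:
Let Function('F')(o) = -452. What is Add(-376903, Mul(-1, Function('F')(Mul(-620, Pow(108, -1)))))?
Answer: -376451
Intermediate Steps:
Add(-376903, Mul(-1, Function('F')(Mul(-620, Pow(108, -1))))) = Add(-376903, Mul(-1, -452)) = Add(-376903, 452) = -376451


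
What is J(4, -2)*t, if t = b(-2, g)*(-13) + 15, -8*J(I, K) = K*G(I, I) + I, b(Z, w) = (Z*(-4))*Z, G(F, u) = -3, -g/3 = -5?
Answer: -1115/4 ≈ -278.75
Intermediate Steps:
g = 15 (g = -3*(-5) = 15)
b(Z, w) = -4*Z² (b(Z, w) = (-4*Z)*Z = -4*Z²)
J(I, K) = -I/8 + 3*K/8 (J(I, K) = -(K*(-3) + I)/8 = -(-3*K + I)/8 = -(I - 3*K)/8 = -I/8 + 3*K/8)
t = 223 (t = -4*(-2)²*(-13) + 15 = -4*4*(-13) + 15 = -16*(-13) + 15 = 208 + 15 = 223)
J(4, -2)*t = (-⅛*4 + (3/8)*(-2))*223 = (-½ - ¾)*223 = -5/4*223 = -1115/4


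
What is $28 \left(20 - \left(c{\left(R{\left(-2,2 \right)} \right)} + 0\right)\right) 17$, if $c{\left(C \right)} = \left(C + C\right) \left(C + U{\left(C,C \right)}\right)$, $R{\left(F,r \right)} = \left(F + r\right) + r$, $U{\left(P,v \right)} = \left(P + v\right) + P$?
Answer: $-5712$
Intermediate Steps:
$U{\left(P,v \right)} = v + 2 P$
$R{\left(F,r \right)} = F + 2 r$
$c{\left(C \right)} = 8 C^{2}$ ($c{\left(C \right)} = \left(C + C\right) \left(C + \left(C + 2 C\right)\right) = 2 C \left(C + 3 C\right) = 2 C 4 C = 8 C^{2}$)
$28 \left(20 - \left(c{\left(R{\left(-2,2 \right)} \right)} + 0\right)\right) 17 = 28 \left(20 - \left(8 \left(-2 + 2 \cdot 2\right)^{2} + 0\right)\right) 17 = 28 \left(20 - \left(8 \left(-2 + 4\right)^{2} + 0\right)\right) 17 = 28 \left(20 - \left(8 \cdot 2^{2} + 0\right)\right) 17 = 28 \left(20 - \left(8 \cdot 4 + 0\right)\right) 17 = 28 \left(20 - \left(32 + 0\right)\right) 17 = 28 \left(20 - 32\right) 17 = 28 \left(-12\right) 17 = \left(-336\right) 17 = -5712$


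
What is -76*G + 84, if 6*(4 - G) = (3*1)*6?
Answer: 8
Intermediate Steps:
G = 1 (G = 4 - 3*1*6/6 = 4 - 6/2 = 4 - ⅙*18 = 4 - 3 = 1)
-76*G + 84 = -76*1 + 84 = -76 + 84 = 8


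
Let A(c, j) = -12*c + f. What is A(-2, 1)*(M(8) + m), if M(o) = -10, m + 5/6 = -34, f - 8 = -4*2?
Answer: -1076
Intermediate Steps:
f = 0 (f = 8 - 4*2 = 8 - 8 = 0)
m = -209/6 (m = -⅚ - 34 = -209/6 ≈ -34.833)
A(c, j) = -12*c (A(c, j) = -12*c + 0 = -12*c)
A(-2, 1)*(M(8) + m) = (-12*(-2))*(-10 - 209/6) = 24*(-269/6) = -1076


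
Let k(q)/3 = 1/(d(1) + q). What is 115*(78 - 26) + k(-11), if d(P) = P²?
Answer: 59797/10 ≈ 5979.7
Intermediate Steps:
k(q) = 3/(1 + q) (k(q) = 3/(1² + q) = 3/(1 + q))
115*(78 - 26) + k(-11) = 115*(78 - 26) + 3/(1 - 11) = 115*52 + 3/(-10) = 5980 + 3*(-⅒) = 5980 - 3/10 = 59797/10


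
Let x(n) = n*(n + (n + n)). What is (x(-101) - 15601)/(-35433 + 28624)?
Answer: -15002/6809 ≈ -2.2033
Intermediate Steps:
x(n) = 3*n**2 (x(n) = n*(n + 2*n) = n*(3*n) = 3*n**2)
(x(-101) - 15601)/(-35433 + 28624) = (3*(-101)**2 - 15601)/(-35433 + 28624) = (3*10201 - 15601)/(-6809) = (30603 - 15601)*(-1/6809) = 15002*(-1/6809) = -15002/6809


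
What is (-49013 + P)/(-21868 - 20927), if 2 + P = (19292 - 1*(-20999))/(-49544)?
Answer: 809479817/706745160 ≈ 1.1454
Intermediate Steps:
P = -139379/49544 (P = -2 + (19292 - 1*(-20999))/(-49544) = -2 + (19292 + 20999)*(-1/49544) = -2 + 40291*(-1/49544) = -2 - 40291/49544 = -139379/49544 ≈ -2.8132)
(-49013 + P)/(-21868 - 20927) = (-49013 - 139379/49544)/(-21868 - 20927) = -2428439451/49544/(-42795) = -2428439451/49544*(-1/42795) = 809479817/706745160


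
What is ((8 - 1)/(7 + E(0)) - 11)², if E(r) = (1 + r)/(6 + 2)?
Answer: 326041/3249 ≈ 100.35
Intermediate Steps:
E(r) = ⅛ + r/8 (E(r) = (1 + r)/8 = (1 + r)*(⅛) = ⅛ + r/8)
((8 - 1)/(7 + E(0)) - 11)² = ((8 - 1)/(7 + (⅛ + (⅛)*0)) - 11)² = (7/(7 + (⅛ + 0)) - 11)² = (7/(7 + ⅛) - 11)² = (7/(57/8) - 11)² = (7*(8/57) - 11)² = (56/57 - 11)² = (-571/57)² = 326041/3249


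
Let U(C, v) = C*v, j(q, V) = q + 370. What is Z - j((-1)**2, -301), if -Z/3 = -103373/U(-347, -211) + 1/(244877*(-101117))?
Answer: -664922852340569641/1812942801848153 ≈ -366.76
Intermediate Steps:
j(q, V) = 370 + q
Z = 7678927145095122/1812942801848153 (Z = -3*(-103373/((-347*(-211))) + 1/(244877*(-101117))) = -3*(-103373/73217 + (1/244877)*(-1/101117)) = -3*(-103373*1/73217 - 1/24761227609) = -3*(-103373/73217 - 1/24761227609) = -3*(-2559642381698374/1812942801848153) = 7678927145095122/1812942801848153 ≈ 4.2356)
Z - j((-1)**2, -301) = 7678927145095122/1812942801848153 - (370 + (-1)**2) = 7678927145095122/1812942801848153 - (370 + 1) = 7678927145095122/1812942801848153 - 1*371 = 7678927145095122/1812942801848153 - 371 = -664922852340569641/1812942801848153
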